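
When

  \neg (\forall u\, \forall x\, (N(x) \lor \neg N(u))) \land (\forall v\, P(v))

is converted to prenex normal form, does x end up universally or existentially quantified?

existential

Move each ¬ inward, flipping quantifiers it crosses:
  (\exists u\, \exists x\, (\neg N(x) \land N(u))) \land (\forall v\, P(v))
Finally move all quantifiers to the prefix:
  \exists u\, \exists x\, \forall v\, (\neg N(x) \land N(u) \land P(v))
The quantifier \forall x sits under an odd number of negations, so it flips to \exists x.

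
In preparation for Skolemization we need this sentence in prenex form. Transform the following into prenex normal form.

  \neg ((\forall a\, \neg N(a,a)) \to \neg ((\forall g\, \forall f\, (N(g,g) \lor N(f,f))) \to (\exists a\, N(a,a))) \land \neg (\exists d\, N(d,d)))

Eliminate → and ↔ using ¬ and ∨.
  \neg (\neg (\forall a\, \neg N(a,a)) \lor \neg (\neg (\forall g\, \forall f\, (N(g,g) \lor N(f,f))) \lor (\exists a\, N(a,a))) \land \neg (\exists d\, N(d,d)))
Push ¬ through the quantifiers and connectives to reach negation normal form:
  (\forall a\, \neg N(a,a)) \land ((\exists g\, \exists f\, (\neg N(g,g) \land \neg N(f,f))) \lor (\exists a\, N(a,a)) \lor (\exists d\, N(d,d)))
Standardize variables apart so no two quantifiers bind the same name: a↦s.
  (\forall a\, \neg N(a,a)) \land ((\exists g\, \exists f\, (\neg N(g,g) \land \neg N(f,f))) \lor (\exists s\, N(s,s)) \lor (\exists d\, N(d,d)))
Pull the quantifiers to the front (each side's bound variable is not free in the other side):
  \forall a\, \exists g\, \exists f\, \exists s\, \exists d\, (\neg N(a,a) \land (\neg N(g,g) \land \neg N(f,f) \lor N(s,s) \lor N(d,d)))

\forall a\, \exists g\, \exists f\, \exists s\, \exists d\, (\neg N(a,a) \land (\neg N(g,g) \land \neg N(f,f) \lor N(s,s) \lor N(d,d)))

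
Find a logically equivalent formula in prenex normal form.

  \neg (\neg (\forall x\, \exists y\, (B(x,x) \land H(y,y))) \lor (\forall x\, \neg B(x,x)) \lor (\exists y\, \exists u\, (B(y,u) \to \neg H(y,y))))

\forall x\, \exists y\, \exists r\, \forall u1\, \forall u\, (B(x,x) \land H(y,y) \land B(r,r) \land B(u1,u) \land H(u1,u1))

First replace A → B with ¬A ∨ B.
  \neg (\neg (\forall x\, \exists y\, (B(x,x) \land H(y,y))) \lor (\forall x\, \neg B(x,x)) \lor (\exists y\, \exists u\, (\neg B(y,u) \lor \neg H(y,y))))
Drive negations inward (¬∀x A ≡ ∃x ¬A, ¬∃x A ≡ ∀x ¬A, De Morgan for ∧/∨):
  (\forall x\, \exists y\, (B(x,x) \land H(y,y))) \land (\exists x\, B(x,x)) \land (\forall y\, \forall u\, (B(y,u) \land H(y,y)))
Give each quantifier a distinct variable: x↦r, y↦u1.
  (\forall x\, \exists y\, (B(x,x) \land H(y,y))) \land (\exists r\, B(r,r)) \land (\forall u1\, \forall u\, (B(u1,u) \land H(u1,u1)))
Finally move all quantifiers to the prefix:
  \forall x\, \exists y\, \exists r\, \forall u1\, \forall u\, (B(x,x) \land H(y,y) \land B(r,r) \land B(u1,u) \land H(u1,u1))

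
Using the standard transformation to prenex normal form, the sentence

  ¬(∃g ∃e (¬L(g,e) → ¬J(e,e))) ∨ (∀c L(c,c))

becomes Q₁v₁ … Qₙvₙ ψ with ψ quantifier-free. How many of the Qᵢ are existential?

Rewrite implications/biconditionals: A → B as ¬A ∨ B.
  ¬(∃g ∃e (¬¬L(g,e) ∨ ¬J(e,e))) ∨ (∀c L(c,c))
Drive negations inward (¬∀x A ≡ ∃x ¬A, ¬∃x A ≡ ∀x ¬A, De Morgan for ∧/∨):
  (∀g ∀e (¬L(g,e) ∧ J(e,e))) ∨ (∀c L(c,c))
All bound variables are already distinct, so no renaming is needed.
Pull the quantifiers to the front (each side's bound variable is not free in the other side):
  ∀g ∀e ∀c (¬L(g,e) ∧ J(e,e) ∨ L(c,c))
The prefix is ∀g ∀e ∀c: 3 universal, 0 existential.

0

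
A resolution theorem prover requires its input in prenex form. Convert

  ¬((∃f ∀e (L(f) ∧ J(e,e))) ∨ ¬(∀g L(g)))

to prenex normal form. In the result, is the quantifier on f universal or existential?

universal

Drive negations inward (¬∀x A ≡ ∃x ¬A, ¬∃x A ≡ ∀x ¬A, De Morgan for ∧/∨):
  (∀f ∃e (¬L(f) ∨ ¬J(e,e))) ∧ (∀g L(g))
All bound variables are already distinct, so no renaming is needed.
Pull the quantifiers to the front (each side's bound variable is not free in the other side):
  ∀f ∃e ∀g ((¬L(f) ∨ ¬J(e,e)) ∧ L(g))
The quantifier ∃f sits under an odd number of negations, so it flips to ∀f.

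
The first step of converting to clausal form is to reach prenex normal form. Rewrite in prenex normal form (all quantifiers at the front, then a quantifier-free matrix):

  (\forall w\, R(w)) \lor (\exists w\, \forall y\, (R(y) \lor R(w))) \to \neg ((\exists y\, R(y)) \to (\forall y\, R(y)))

First replace A → B with ¬A ∨ B.
  \neg ((\forall w\, R(w)) \lor (\exists w\, \forall y\, (R(y) \lor R(w)))) \lor \neg (\neg (\exists y\, R(y)) \lor (\forall y\, R(y)))
Push ¬ through the quantifiers and connectives to reach negation normal form:
  (\exists w\, \neg R(w)) \land (\forall w\, \exists y\, (\neg R(y) \land \neg R(w))) \lor (\exists y\, R(y)) \land (\exists y\, \neg R(y))
Standardize variables apart so no two quantifiers bind the same name: w↦a, y↦t, y↦p.
  (\exists w\, \neg R(w)) \land (\forall a\, \exists y\, (\neg R(y) \land \neg R(a))) \lor (\exists t\, R(t)) \land (\exists p\, \neg R(p))
Finally move all quantifiers to the prefix:
  \exists w\, \forall a\, \exists y\, \exists t\, \exists p\, (\neg R(w) \land \neg R(y) \land \neg R(a) \lor R(t) \land \neg R(p))

\exists w\, \forall a\, \exists y\, \exists t\, \exists p\, (\neg R(w) \land \neg R(y) \land \neg R(a) \lor R(t) \land \neg R(p))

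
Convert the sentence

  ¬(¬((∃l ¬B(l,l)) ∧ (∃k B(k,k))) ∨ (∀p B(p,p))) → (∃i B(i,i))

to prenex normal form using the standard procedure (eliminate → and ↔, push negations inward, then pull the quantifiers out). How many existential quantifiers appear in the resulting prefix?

Rewrite implications/biconditionals: A → B as ¬A ∨ B.
  ¬¬(¬((∃l ¬B(l,l)) ∧ (∃k B(k,k))) ∨ (∀p B(p,p))) ∨ (∃i B(i,i))
Drive negations inward (¬∀x A ≡ ∃x ¬A, ¬∃x A ≡ ∀x ¬A, De Morgan for ∧/∨):
  (∀l B(l,l)) ∨ (∀k ¬B(k,k)) ∨ (∀p B(p,p)) ∨ (∃i B(i,i))
Pull the quantifiers to the front (each side's bound variable is not free in the other side):
  ∀l ∀k ∀p ∃i (B(l,l) ∨ ¬B(k,k) ∨ B(p,p) ∨ B(i,i))
The prefix is ∀l ∀k ∀p ∃i: 3 universal, 1 existential.

1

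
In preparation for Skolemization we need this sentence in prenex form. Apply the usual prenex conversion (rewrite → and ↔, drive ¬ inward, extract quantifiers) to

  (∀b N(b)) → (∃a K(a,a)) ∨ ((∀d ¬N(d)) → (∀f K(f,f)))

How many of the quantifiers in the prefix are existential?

3

Eliminate → and ↔ using ¬ and ∨.
  ¬(∀b N(b)) ∨ (∃a K(a,a)) ∨ ¬(∀d ¬N(d)) ∨ (∀f K(f,f))
Move each ¬ inward, flipping quantifiers it crosses:
  (∃b ¬N(b)) ∨ (∃a K(a,a)) ∨ (∃d N(d)) ∨ (∀f K(f,f))
Pull the quantifiers to the front (each side's bound variable is not free in the other side):
  ∃b ∃a ∃d ∀f (¬N(b) ∨ K(a,a) ∨ N(d) ∨ K(f,f))
The prefix is ∃b ∃a ∃d ∀f: 1 universal, 3 existential.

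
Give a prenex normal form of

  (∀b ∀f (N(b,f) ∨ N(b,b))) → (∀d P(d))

∃b ∃f ∀d (¬N(b,f) ∧ ¬N(b,b) ∨ P(d))

Rewrite implications/biconditionals: A → B as ¬A ∨ B.
  ¬(∀b ∀f (N(b,f) ∨ N(b,b))) ∨ (∀d P(d))
Move each ¬ inward, flipping quantifiers it crosses:
  (∃b ∃f (¬N(b,f) ∧ ¬N(b,b))) ∨ (∀d P(d))
All bound variables are already distinct, so no renaming is needed.
Extract every quantifier outward, since the variables are now distinct and don't occur free across branches:
  ∃b ∃f ∀d (¬N(b,f) ∧ ¬N(b,b) ∨ P(d))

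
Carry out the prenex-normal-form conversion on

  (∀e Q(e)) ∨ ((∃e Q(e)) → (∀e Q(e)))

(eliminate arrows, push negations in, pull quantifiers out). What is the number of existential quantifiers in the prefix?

0

Eliminate → and ↔ using ¬ and ∨.
  (∀e Q(e)) ∨ ¬(∃e Q(e)) ∨ (∀e Q(e))
Move each ¬ inward, flipping quantifiers it crosses:
  (∀e Q(e)) ∨ (∀e ¬Q(e)) ∨ (∀e Q(e))
Standardize variables apart so no two quantifiers bind the same name: e↦z1, e↦t.
  (∀e Q(e)) ∨ (∀z1 ¬Q(z1)) ∨ (∀t Q(t))
Finally move all quantifiers to the prefix:
  ∀e ∀z1 ∀t (Q(e) ∨ ¬Q(z1) ∨ Q(t))
The prefix is ∀e ∀z1 ∀t: 3 universal, 0 existential.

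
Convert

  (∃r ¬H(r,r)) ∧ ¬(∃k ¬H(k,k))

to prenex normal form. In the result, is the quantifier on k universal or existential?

universal

Move each ¬ inward, flipping quantifiers it crosses:
  (∃r ¬H(r,r)) ∧ (∀k H(k,k))
All bound variables are already distinct, so no renaming is needed.
Finally move all quantifiers to the prefix:
  ∃r ∀k (¬H(r,r) ∧ H(k,k))
The quantifier ∃k sits under an odd number of negations, so it flips to ∀k.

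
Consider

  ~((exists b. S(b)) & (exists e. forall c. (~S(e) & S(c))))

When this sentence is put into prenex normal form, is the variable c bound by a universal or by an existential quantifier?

existential

Drive negations inward (¬∀x A ≡ ∃x ¬A, ¬∃x A ≡ ∀x ¬A, De Morgan for ∧/∨):
  (forall b. ~S(b)) | (forall e. exists c. (S(e) | ~S(c)))
All bound variables are already distinct, so no renaming is needed.
Pull the quantifiers to the front (each side's bound variable is not free in the other side):
  forall b. forall e. exists c. (~S(b) | S(e) | ~S(c))
The quantifier forall c sits under an odd number of negations, so it flips to exists c.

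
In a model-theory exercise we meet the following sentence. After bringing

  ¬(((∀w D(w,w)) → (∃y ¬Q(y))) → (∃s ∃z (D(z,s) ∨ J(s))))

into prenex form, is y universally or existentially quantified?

existential

Rewrite implications/biconditionals: A → B as ¬A ∨ B.
  ¬(¬(¬(∀w D(w,w)) ∨ (∃y ¬Q(y))) ∨ (∃s ∃z (D(z,s) ∨ J(s))))
Push ¬ through the quantifiers and connectives to reach negation normal form:
  ((∃w ¬D(w,w)) ∨ (∃y ¬Q(y))) ∧ (∀s ∀z (¬D(z,s) ∧ ¬J(s)))
Pull the quantifiers to the front (each side's bound variable is not free in the other side):
  ∃w ∃y ∀s ∀z ((¬D(w,w) ∨ ¬Q(y)) ∧ ¬D(z,s) ∧ ¬J(s))
The quantifier ∃y sits under an even number of negations (counting the antecedent side of each →), so it remains existential.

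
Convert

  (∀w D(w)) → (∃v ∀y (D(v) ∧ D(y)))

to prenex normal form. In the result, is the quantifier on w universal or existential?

Eliminate → and ↔ using ¬ and ∨.
  ¬(∀w D(w)) ∨ (∃v ∀y (D(v) ∧ D(y)))
Drive negations inward (¬∀x A ≡ ∃x ¬A, ¬∃x A ≡ ∀x ¬A, De Morgan for ∧/∨):
  (∃w ¬D(w)) ∨ (∃v ∀y (D(v) ∧ D(y)))
All bound variables are already distinct, so no renaming is needed.
Extract every quantifier outward, since the variables are now distinct and don't occur free across branches:
  ∃w ∃v ∀y (¬D(w) ∨ D(v) ∧ D(y))
The quantifier ∀w sits under an odd number of negations (counting the antecedent side of each →), so it flips to ∃w.

existential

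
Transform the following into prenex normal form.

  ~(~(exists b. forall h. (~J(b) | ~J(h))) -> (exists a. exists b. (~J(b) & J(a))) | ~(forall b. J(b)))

Rewrite implications/biconditionals: A → B as ¬A ∨ B.
  ~(~~(exists b. forall h. (~J(b) | ~J(h))) | (exists a. exists b. (~J(b) & J(a))) | ~(forall b. J(b)))
Push ¬ through the quantifiers and connectives to reach negation normal form:
  (forall b. exists h. (J(b) & J(h))) & (forall a. forall b. (J(b) | ~J(a))) & (forall b. J(b))
Give each quantifier a distinct variable: b↦c, b↦v1.
  (forall b. exists h. (J(b) & J(h))) & (forall a. forall c. (J(c) | ~J(a))) & (forall v1. J(v1))
Finally move all quantifiers to the prefix:
  forall b. exists h. forall a. forall c. forall v1. (J(b) & J(h) & (J(c) | ~J(a)) & J(v1))

forall b. exists h. forall a. forall c. forall v1. (J(b) & J(h) & (J(c) | ~J(a)) & J(v1))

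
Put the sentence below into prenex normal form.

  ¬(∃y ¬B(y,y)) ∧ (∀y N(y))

Move each ¬ inward, flipping quantifiers it crosses:
  (∀y B(y,y)) ∧ (∀y N(y))
Rename bound variables to avoid capture: y↦u1.
  (∀y B(y,y)) ∧ (∀u1 N(u1))
Pull the quantifiers to the front (each side's bound variable is not free in the other side):
  ∀y ∀u1 (B(y,y) ∧ N(u1))

∀y ∀u1 (B(y,y) ∧ N(u1))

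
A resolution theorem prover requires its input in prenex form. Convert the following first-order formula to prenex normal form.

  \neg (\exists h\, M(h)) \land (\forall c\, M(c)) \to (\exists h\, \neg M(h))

Rewrite implications/biconditionals: A → B as ¬A ∨ B.
  \neg (\neg (\exists h\, M(h)) \land (\forall c\, M(c))) \lor (\exists h\, \neg M(h))
Push ¬ through the quantifiers and connectives to reach negation normal form:
  (\exists h\, M(h)) \lor (\exists c\, \neg M(c)) \lor (\exists h\, \neg M(h))
Rename bound variables to avoid capture: h↦u.
  (\exists h\, M(h)) \lor (\exists c\, \neg M(c)) \lor (\exists u\, \neg M(u))
Pull the quantifiers to the front (each side's bound variable is not free in the other side):
  \exists h\, \exists c\, \exists u\, (M(h) \lor \neg M(c) \lor \neg M(u))

\exists h\, \exists c\, \exists u\, (M(h) \lor \neg M(c) \lor \neg M(u))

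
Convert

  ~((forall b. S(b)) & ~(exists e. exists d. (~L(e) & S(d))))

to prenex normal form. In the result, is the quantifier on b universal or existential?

Push ¬ through the quantifiers and connectives to reach negation normal form:
  (exists b. ~S(b)) | (exists e. exists d. (~L(e) & S(d)))
All bound variables are already distinct, so no renaming is needed.
Extract every quantifier outward, since the variables are now distinct and don't occur free across branches:
  exists b. exists e. exists d. (~S(b) | ~L(e) & S(d))
The quantifier forall b sits under an odd number of negations, so it flips to exists b.

existential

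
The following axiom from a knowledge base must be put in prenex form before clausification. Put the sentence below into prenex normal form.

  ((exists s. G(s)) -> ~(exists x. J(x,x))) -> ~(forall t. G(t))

Rewrite implications/biconditionals: A → B as ¬A ∨ B.
  ~(~(exists s. G(s)) | ~(exists x. J(x,x))) | ~(forall t. G(t))
Drive negations inward (¬∀x A ≡ ∃x ¬A, ¬∃x A ≡ ∀x ¬A, De Morgan for ∧/∨):
  (exists s. G(s)) & (exists x. J(x,x)) | (exists t. ~G(t))
Extract every quantifier outward, since the variables are now distinct and don't occur free across branches:
  exists s. exists x. exists t. (G(s) & J(x,x) | ~G(t))

exists s. exists x. exists t. (G(s) & J(x,x) | ~G(t))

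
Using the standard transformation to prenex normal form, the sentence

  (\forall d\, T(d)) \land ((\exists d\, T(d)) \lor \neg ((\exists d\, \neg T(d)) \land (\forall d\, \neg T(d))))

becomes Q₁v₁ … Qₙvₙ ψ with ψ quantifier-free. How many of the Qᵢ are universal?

2

Drive negations inward (¬∀x A ≡ ∃x ¬A, ¬∃x A ≡ ∀x ¬A, De Morgan for ∧/∨):
  (\forall d\, T(d)) \land ((\exists d\, T(d)) \lor (\forall d\, T(d)) \lor (\exists d\, T(d)))
Rename bound variables to avoid capture: d↦t, d↦v1, d↦q.
  (\forall d\, T(d)) \land ((\exists t\, T(t)) \lor (\forall v1\, T(v1)) \lor (\exists q\, T(q)))
Finally move all quantifiers to the prefix:
  \forall d\, \exists t\, \forall v1\, \exists q\, (T(d) \land (T(t) \lor T(v1) \lor T(q)))
The prefix is \forall d \exists t \forall v1 \exists q: 2 universal, 2 existential.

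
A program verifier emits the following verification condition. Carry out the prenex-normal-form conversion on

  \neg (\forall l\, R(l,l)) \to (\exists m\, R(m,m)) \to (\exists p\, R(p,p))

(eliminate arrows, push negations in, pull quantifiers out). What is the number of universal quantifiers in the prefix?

Eliminate → and ↔ using ¬ and ∨.
  \neg \neg (\forall l\, R(l,l)) \lor \neg (\exists m\, R(m,m)) \lor (\exists p\, R(p,p))
Drive negations inward (¬∀x A ≡ ∃x ¬A, ¬∃x A ≡ ∀x ¬A, De Morgan for ∧/∨):
  (\forall l\, R(l,l)) \lor (\forall m\, \neg R(m,m)) \lor (\exists p\, R(p,p))
All bound variables are already distinct, so no renaming is needed.
Finally move all quantifiers to the prefix:
  \forall l\, \forall m\, \exists p\, (R(l,l) \lor \neg R(m,m) \lor R(p,p))
The prefix is \forall l \forall m \exists p: 2 universal, 1 existential.

2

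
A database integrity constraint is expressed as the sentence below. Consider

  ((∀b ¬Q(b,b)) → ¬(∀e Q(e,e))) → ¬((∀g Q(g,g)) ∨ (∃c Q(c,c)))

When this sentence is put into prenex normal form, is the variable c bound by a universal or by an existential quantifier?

universal

First replace A → B with ¬A ∨ B.
  ¬(¬(∀b ¬Q(b,b)) ∨ ¬(∀e Q(e,e))) ∨ ¬((∀g Q(g,g)) ∨ (∃c Q(c,c)))
Drive negations inward (¬∀x A ≡ ∃x ¬A, ¬∃x A ≡ ∀x ¬A, De Morgan for ∧/∨):
  (∀b ¬Q(b,b)) ∧ (∀e Q(e,e)) ∨ (∃g ¬Q(g,g)) ∧ (∀c ¬Q(c,c))
All bound variables are already distinct, so no renaming is needed.
Extract every quantifier outward, since the variables are now distinct and don't occur free across branches:
  ∀b ∀e ∃g ∀c (¬Q(b,b) ∧ Q(e,e) ∨ ¬Q(g,g) ∧ ¬Q(c,c))
The quantifier ∃c sits under an odd number of negations (counting the antecedent side of each →), so it flips to ∀c.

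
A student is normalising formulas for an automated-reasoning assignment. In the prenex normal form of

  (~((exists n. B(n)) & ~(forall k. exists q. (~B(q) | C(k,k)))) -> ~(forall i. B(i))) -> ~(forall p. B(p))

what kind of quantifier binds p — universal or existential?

existential

First replace A → B with ¬A ∨ B.
  ~(~~((exists n. B(n)) & ~(forall k. exists q. (~B(q) | C(k,k)))) | ~(forall i. B(i))) | ~(forall p. B(p))
Drive negations inward (¬∀x A ≡ ∃x ¬A, ¬∃x A ≡ ∀x ¬A, De Morgan for ∧/∨):
  ((forall n. ~B(n)) | (forall k. exists q. (~B(q) | C(k,k)))) & (forall i. B(i)) | (exists p. ~B(p))
All bound variables are already distinct, so no renaming is needed.
Pull the quantifiers to the front (each side's bound variable is not free in the other side):
  forall n. forall k. exists q. forall i. exists p. ((~B(n) | ~B(q) | C(k,k)) & B(i) | ~B(p))
The quantifier forall p sits under an odd number of negations (counting the antecedent side of each →), so it flips to exists p.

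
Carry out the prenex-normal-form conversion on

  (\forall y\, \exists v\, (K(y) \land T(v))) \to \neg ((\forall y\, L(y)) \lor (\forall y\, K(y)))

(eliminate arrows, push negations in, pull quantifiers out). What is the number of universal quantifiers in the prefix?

First replace A → B with ¬A ∨ B.
  \neg (\forall y\, \exists v\, (K(y) \land T(v))) \lor \neg ((\forall y\, L(y)) \lor (\forall y\, K(y)))
Drive negations inward (¬∀x A ≡ ∃x ¬A, ¬∃x A ≡ ∀x ¬A, De Morgan for ∧/∨):
  (\exists y\, \forall v\, (\neg K(y) \lor \neg T(v))) \lor (\exists y\, \neg L(y)) \land (\exists y\, \neg K(y))
Give each quantifier a distinct variable: y↦u, y↦q.
  (\exists y\, \forall v\, (\neg K(y) \lor \neg T(v))) \lor (\exists u\, \neg L(u)) \land (\exists q\, \neg K(q))
Pull the quantifiers to the front (each side's bound variable is not free in the other side):
  \exists y\, \forall v\, \exists u\, \exists q\, (\neg K(y) \lor \neg T(v) \lor \neg L(u) \land \neg K(q))
The prefix is \exists y \forall v \exists u \exists q: 1 universal, 3 existential.

1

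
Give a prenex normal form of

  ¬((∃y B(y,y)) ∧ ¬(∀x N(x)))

∀y ∀x (¬B(y,y) ∨ N(x))

Push ¬ through the quantifiers and connectives to reach negation normal form:
  (∀y ¬B(y,y)) ∨ (∀x N(x))
Finally move all quantifiers to the prefix:
  ∀y ∀x (¬B(y,y) ∨ N(x))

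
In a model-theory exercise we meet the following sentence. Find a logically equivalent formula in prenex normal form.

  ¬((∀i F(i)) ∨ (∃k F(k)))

∃i ∀k (¬F(i) ∧ ¬F(k))

Push ¬ through the quantifiers and connectives to reach negation normal form:
  (∃i ¬F(i)) ∧ (∀k ¬F(k))
All bound variables are already distinct, so no renaming is needed.
Pull the quantifiers to the front (each side's bound variable is not free in the other side):
  ∃i ∀k (¬F(i) ∧ ¬F(k))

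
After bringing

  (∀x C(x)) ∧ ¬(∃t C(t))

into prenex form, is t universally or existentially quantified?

Drive negations inward (¬∀x A ≡ ∃x ¬A, ¬∃x A ≡ ∀x ¬A, De Morgan for ∧/∨):
  (∀x C(x)) ∧ (∀t ¬C(t))
Finally move all quantifiers to the prefix:
  ∀x ∀t (C(x) ∧ ¬C(t))
The quantifier ∃t sits under an odd number of negations, so it flips to ∀t.

universal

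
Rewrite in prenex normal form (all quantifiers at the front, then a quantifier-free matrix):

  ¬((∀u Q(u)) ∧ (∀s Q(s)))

Drive negations inward (¬∀x A ≡ ∃x ¬A, ¬∃x A ≡ ∀x ¬A, De Morgan for ∧/∨):
  (∃u ¬Q(u)) ∨ (∃s ¬Q(s))
All bound variables are already distinct, so no renaming is needed.
Extract every quantifier outward, since the variables are now distinct and don't occur free across branches:
  ∃u ∃s (¬Q(u) ∨ ¬Q(s))

∃u ∃s (¬Q(u) ∨ ¬Q(s))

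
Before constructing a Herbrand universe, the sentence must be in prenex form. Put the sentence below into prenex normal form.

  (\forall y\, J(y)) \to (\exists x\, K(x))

Rewrite implications/biconditionals: A → B as ¬A ∨ B.
  \neg (\forall y\, J(y)) \lor (\exists x\, K(x))
Push ¬ through the quantifiers and connectives to reach negation normal form:
  (\exists y\, \neg J(y)) \lor (\exists x\, K(x))
Extract every quantifier outward, since the variables are now distinct and don't occur free across branches:
  \exists y\, \exists x\, (\neg J(y) \lor K(x))

\exists y\, \exists x\, (\neg J(y) \lor K(x))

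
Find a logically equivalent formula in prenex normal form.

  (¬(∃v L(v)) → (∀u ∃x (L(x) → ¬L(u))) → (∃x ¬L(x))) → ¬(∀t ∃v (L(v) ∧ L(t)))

∀v ∀u ∃x ∀a ∃t ∀b (¬L(v) ∧ (¬L(x) ∨ ¬L(u)) ∧ L(a) ∨ ¬L(b) ∨ ¬L(t))

Eliminate → and ↔ using ¬ and ∨.
  ¬(¬¬(∃v L(v)) ∨ ¬(∀u ∃x (¬L(x) ∨ ¬L(u))) ∨ (∃x ¬L(x))) ∨ ¬(∀t ∃v (L(v) ∧ L(t)))
Push ¬ through the quantifiers and connectives to reach negation normal form:
  (∀v ¬L(v)) ∧ (∀u ∃x (¬L(x) ∨ ¬L(u))) ∧ (∀x L(x)) ∨ (∃t ∀v (¬L(v) ∨ ¬L(t)))
Give each quantifier a distinct variable: x↦a, v↦b.
  (∀v ¬L(v)) ∧ (∀u ∃x (¬L(x) ∨ ¬L(u))) ∧ (∀a L(a)) ∨ (∃t ∀b (¬L(b) ∨ ¬L(t)))
Finally move all quantifiers to the prefix:
  ∀v ∀u ∃x ∀a ∃t ∀b (¬L(v) ∧ (¬L(x) ∨ ¬L(u)) ∧ L(a) ∨ ¬L(b) ∨ ¬L(t))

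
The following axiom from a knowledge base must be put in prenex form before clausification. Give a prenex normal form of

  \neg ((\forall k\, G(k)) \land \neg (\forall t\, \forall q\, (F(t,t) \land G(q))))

\exists k\, \forall t\, \forall q\, (\neg G(k) \lor F(t,t) \land G(q))

Push ¬ through the quantifiers and connectives to reach negation normal form:
  (\exists k\, \neg G(k)) \lor (\forall t\, \forall q\, (F(t,t) \land G(q)))
All bound variables are already distinct, so no renaming is needed.
Finally move all quantifiers to the prefix:
  \exists k\, \forall t\, \forall q\, (\neg G(k) \lor F(t,t) \land G(q))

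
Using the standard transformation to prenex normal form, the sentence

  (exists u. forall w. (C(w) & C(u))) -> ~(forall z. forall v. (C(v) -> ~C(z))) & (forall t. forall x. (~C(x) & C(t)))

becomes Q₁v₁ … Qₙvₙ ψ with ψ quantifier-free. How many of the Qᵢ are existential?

3

First replace A → B with ¬A ∨ B.
  ~(exists u. forall w. (C(w) & C(u))) | ~(forall z. forall v. (~C(v) | ~C(z))) & (forall t. forall x. (~C(x) & C(t)))
Move each ¬ inward, flipping quantifiers it crosses:
  (forall u. exists w. (~C(w) | ~C(u))) | (exists z. exists v. (C(v) & C(z))) & (forall t. forall x. (~C(x) & C(t)))
All bound variables are already distinct, so no renaming is needed.
Extract every quantifier outward, since the variables are now distinct and don't occur free across branches:
  forall u. exists w. exists z. exists v. forall t. forall x. (~C(w) | ~C(u) | C(v) & C(z) & ~C(x) & C(t))
The prefix is forall u exists w exists z exists v forall t forall x: 3 universal, 3 existential.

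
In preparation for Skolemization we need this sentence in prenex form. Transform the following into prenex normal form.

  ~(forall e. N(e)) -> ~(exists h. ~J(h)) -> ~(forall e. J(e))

First replace A → B with ¬A ∨ B.
  ~~(forall e. N(e)) | ~~(exists h. ~J(h)) | ~(forall e. J(e))
Move each ¬ inward, flipping quantifiers it crosses:
  (forall e. N(e)) | (exists h. ~J(h)) | (exists e. ~J(e))
Give each quantifier a distinct variable: e↦u1.
  (forall e. N(e)) | (exists h. ~J(h)) | (exists u1. ~J(u1))
Extract every quantifier outward, since the variables are now distinct and don't occur free across branches:
  forall e. exists h. exists u1. (N(e) | ~J(h) | ~J(u1))

forall e. exists h. exists u1. (N(e) | ~J(h) | ~J(u1))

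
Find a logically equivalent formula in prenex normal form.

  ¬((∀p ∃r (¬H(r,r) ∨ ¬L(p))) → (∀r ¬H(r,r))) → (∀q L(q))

Rewrite implications/biconditionals: A → B as ¬A ∨ B.
  ¬¬(¬(∀p ∃r (¬H(r,r) ∨ ¬L(p))) ∨ (∀r ¬H(r,r))) ∨ (∀q L(q))
Drive negations inward (¬∀x A ≡ ∃x ¬A, ¬∃x A ≡ ∀x ¬A, De Morgan for ∧/∨):
  (∃p ∀r (H(r,r) ∧ L(p))) ∨ (∀r ¬H(r,r)) ∨ (∀q L(q))
Rename bound variables to avoid capture: r↦a.
  (∃p ∀r (H(r,r) ∧ L(p))) ∨ (∀a ¬H(a,a)) ∨ (∀q L(q))
Finally move all quantifiers to the prefix:
  ∃p ∀r ∀a ∀q (H(r,r) ∧ L(p) ∨ ¬H(a,a) ∨ L(q))

∃p ∀r ∀a ∀q (H(r,r) ∧ L(p) ∨ ¬H(a,a) ∨ L(q))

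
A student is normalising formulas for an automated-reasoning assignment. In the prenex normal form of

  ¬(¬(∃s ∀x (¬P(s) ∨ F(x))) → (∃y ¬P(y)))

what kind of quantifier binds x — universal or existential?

First replace A → B with ¬A ∨ B.
  ¬(¬¬(∃s ∀x (¬P(s) ∨ F(x))) ∨ (∃y ¬P(y)))
Push ¬ through the quantifiers and connectives to reach negation normal form:
  (∀s ∃x (P(s) ∧ ¬F(x))) ∧ (∀y P(y))
Finally move all quantifiers to the prefix:
  ∀s ∃x ∀y (P(s) ∧ ¬F(x) ∧ P(y))
The quantifier ∀x sits under an odd number of negations (counting the antecedent side of each →), so it flips to ∃x.

existential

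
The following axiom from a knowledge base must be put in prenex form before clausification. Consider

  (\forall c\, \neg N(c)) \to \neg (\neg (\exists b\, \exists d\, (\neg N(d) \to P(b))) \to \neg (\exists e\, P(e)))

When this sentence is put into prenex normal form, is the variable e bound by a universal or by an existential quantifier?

First replace A → B with ¬A ∨ B.
  \neg (\forall c\, \neg N(c)) \lor \neg (\neg \neg (\exists b\, \exists d\, (\neg \neg N(d) \lor P(b))) \lor \neg (\exists e\, P(e)))
Move each ¬ inward, flipping quantifiers it crosses:
  (\exists c\, N(c)) \lor (\forall b\, \forall d\, (\neg N(d) \land \neg P(b))) \land (\exists e\, P(e))
All bound variables are already distinct, so no renaming is needed.
Extract every quantifier outward, since the variables are now distinct and don't occur free across branches:
  \exists c\, \forall b\, \forall d\, \exists e\, (N(c) \lor \neg N(d) \land \neg P(b) \land P(e))
The quantifier \exists e sits under an even number of negations (counting the antecedent side of each →), so it remains existential.

existential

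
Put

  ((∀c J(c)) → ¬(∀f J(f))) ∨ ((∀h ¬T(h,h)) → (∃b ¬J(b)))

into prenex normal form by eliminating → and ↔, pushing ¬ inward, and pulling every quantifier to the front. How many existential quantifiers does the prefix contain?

Eliminate → and ↔ using ¬ and ∨.
  ¬(∀c J(c)) ∨ ¬(∀f J(f)) ∨ ¬(∀h ¬T(h,h)) ∨ (∃b ¬J(b))
Push ¬ through the quantifiers and connectives to reach negation normal form:
  (∃c ¬J(c)) ∨ (∃f ¬J(f)) ∨ (∃h T(h,h)) ∨ (∃b ¬J(b))
All bound variables are already distinct, so no renaming is needed.
Pull the quantifiers to the front (each side's bound variable is not free in the other side):
  ∃c ∃f ∃h ∃b (¬J(c) ∨ ¬J(f) ∨ T(h,h) ∨ ¬J(b))
The prefix is ∃c ∃f ∃h ∃b: 0 universal, 4 existential.

4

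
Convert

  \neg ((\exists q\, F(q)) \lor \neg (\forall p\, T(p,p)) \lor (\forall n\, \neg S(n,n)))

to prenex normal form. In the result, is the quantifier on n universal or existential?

Push ¬ through the quantifiers and connectives to reach negation normal form:
  (\forall q\, \neg F(q)) \land (\forall p\, T(p,p)) \land (\exists n\, S(n,n))
Pull the quantifiers to the front (each side's bound variable is not free in the other side):
  \forall q\, \forall p\, \exists n\, (\neg F(q) \land T(p,p) \land S(n,n))
The quantifier \forall n sits under an odd number of negations, so it flips to \exists n.

existential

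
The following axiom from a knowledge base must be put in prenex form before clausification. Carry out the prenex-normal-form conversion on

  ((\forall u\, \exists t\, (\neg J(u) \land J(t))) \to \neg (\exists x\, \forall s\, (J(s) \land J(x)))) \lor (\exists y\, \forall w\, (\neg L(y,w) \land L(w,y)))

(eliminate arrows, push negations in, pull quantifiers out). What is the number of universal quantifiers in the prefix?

Rewrite implications/biconditionals: A → B as ¬A ∨ B.
  \neg (\forall u\, \exists t\, (\neg J(u) \land J(t))) \lor \neg (\exists x\, \forall s\, (J(s) \land J(x))) \lor (\exists y\, \forall w\, (\neg L(y,w) \land L(w,y)))
Push ¬ through the quantifiers and connectives to reach negation normal form:
  (\exists u\, \forall t\, (J(u) \lor \neg J(t))) \lor (\forall x\, \exists s\, (\neg J(s) \lor \neg J(x))) \lor (\exists y\, \forall w\, (\neg L(y,w) \land L(w,y)))
All bound variables are already distinct, so no renaming is needed.
Finally move all quantifiers to the prefix:
  \exists u\, \forall t\, \forall x\, \exists s\, \exists y\, \forall w\, (J(u) \lor \neg J(t) \lor \neg J(s) \lor \neg J(x) \lor \neg L(y,w) \land L(w,y))
The prefix is \exists u \forall t \forall x \exists s \exists y \forall w: 3 universal, 3 existential.

3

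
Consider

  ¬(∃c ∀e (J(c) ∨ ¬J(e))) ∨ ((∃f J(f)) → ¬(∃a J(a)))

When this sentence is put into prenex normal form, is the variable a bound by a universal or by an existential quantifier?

Eliminate → and ↔ using ¬ and ∨.
  ¬(∃c ∀e (J(c) ∨ ¬J(e))) ∨ ¬(∃f J(f)) ∨ ¬(∃a J(a))
Push ¬ through the quantifiers and connectives to reach negation normal form:
  (∀c ∃e (¬J(c) ∧ J(e))) ∨ (∀f ¬J(f)) ∨ (∀a ¬J(a))
All bound variables are already distinct, so no renaming is needed.
Pull the quantifiers to the front (each side's bound variable is not free in the other side):
  ∀c ∃e ∀f ∀a (¬J(c) ∧ J(e) ∨ ¬J(f) ∨ ¬J(a))
The quantifier ∃a sits under an odd number of negations (counting the antecedent side of each →), so it flips to ∀a.

universal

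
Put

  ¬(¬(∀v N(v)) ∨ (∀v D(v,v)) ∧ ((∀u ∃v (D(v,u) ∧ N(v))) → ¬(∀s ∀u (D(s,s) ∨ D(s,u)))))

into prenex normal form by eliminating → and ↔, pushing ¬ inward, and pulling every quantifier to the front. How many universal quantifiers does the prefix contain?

4

Eliminate → and ↔ using ¬ and ∨.
  ¬(¬(∀v N(v)) ∨ (∀v D(v,v)) ∧ (¬(∀u ∃v (D(v,u) ∧ N(v))) ∨ ¬(∀s ∀u (D(s,s) ∨ D(s,u)))))
Push ¬ through the quantifiers and connectives to reach negation normal form:
  (∀v N(v)) ∧ ((∃v ¬D(v,v)) ∨ (∀u ∃v (D(v,u) ∧ N(v))) ∧ (∀s ∀u (D(s,s) ∨ D(s,u))))
Rename bound variables to avoid capture: v↦a, v↦x, u↦u1.
  (∀v N(v)) ∧ ((∃a ¬D(a,a)) ∨ (∀u ∃x (D(x,u) ∧ N(x))) ∧ (∀s ∀u1 (D(s,s) ∨ D(s,u1))))
Pull the quantifiers to the front (each side's bound variable is not free in the other side):
  ∀v ∃a ∀u ∃x ∀s ∀u1 (N(v) ∧ (¬D(a,a) ∨ D(x,u) ∧ N(x) ∧ (D(s,s) ∨ D(s,u1))))
The prefix is ∀v ∃a ∀u ∃x ∀s ∀u1: 4 universal, 2 existential.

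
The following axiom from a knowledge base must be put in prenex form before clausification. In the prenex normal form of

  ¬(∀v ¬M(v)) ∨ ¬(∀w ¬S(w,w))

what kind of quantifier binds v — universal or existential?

existential

Move each ¬ inward, flipping quantifiers it crosses:
  (∃v M(v)) ∨ (∃w S(w,w))
All bound variables are already distinct, so no renaming is needed.
Extract every quantifier outward, since the variables are now distinct and don't occur free across branches:
  ∃v ∃w (M(v) ∨ S(w,w))
The quantifier ∀v sits under an odd number of negations, so it flips to ∃v.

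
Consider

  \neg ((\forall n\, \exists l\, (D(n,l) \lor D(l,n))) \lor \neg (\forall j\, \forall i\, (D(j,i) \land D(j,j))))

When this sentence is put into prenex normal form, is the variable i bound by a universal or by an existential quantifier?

Move each ¬ inward, flipping quantifiers it crosses:
  (\exists n\, \forall l\, (\neg D(n,l) \land \neg D(l,n))) \land (\forall j\, \forall i\, (D(j,i) \land D(j,j)))
Finally move all quantifiers to the prefix:
  \exists n\, \forall l\, \forall j\, \forall i\, (\neg D(n,l) \land \neg D(l,n) \land D(j,i) \land D(j,j))
The quantifier \forall i sits under an even number of negations, so it remains universal.

universal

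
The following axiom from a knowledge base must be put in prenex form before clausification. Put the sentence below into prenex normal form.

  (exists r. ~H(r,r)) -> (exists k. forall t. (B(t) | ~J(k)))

First replace A → B with ¬A ∨ B.
  ~(exists r. ~H(r,r)) | (exists k. forall t. (B(t) | ~J(k)))
Drive negations inward (¬∀x A ≡ ∃x ¬A, ¬∃x A ≡ ∀x ¬A, De Morgan for ∧/∨):
  (forall r. H(r,r)) | (exists k. forall t. (B(t) | ~J(k)))
All bound variables are already distinct, so no renaming is needed.
Finally move all quantifiers to the prefix:
  forall r. exists k. forall t. (H(r,r) | B(t) | ~J(k))

forall r. exists k. forall t. (H(r,r) | B(t) | ~J(k))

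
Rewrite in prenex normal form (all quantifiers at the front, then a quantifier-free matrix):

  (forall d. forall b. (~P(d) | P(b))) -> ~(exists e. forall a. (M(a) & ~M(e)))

First replace A → B with ¬A ∨ B.
  ~(forall d. forall b. (~P(d) | P(b))) | ~(exists e. forall a. (M(a) & ~M(e)))
Move each ¬ inward, flipping quantifiers it crosses:
  (exists d. exists b. (P(d) & ~P(b))) | (forall e. exists a. (~M(a) | M(e)))
All bound variables are already distinct, so no renaming is needed.
Finally move all quantifiers to the prefix:
  exists d. exists b. forall e. exists a. (P(d) & ~P(b) | ~M(a) | M(e))

exists d. exists b. forall e. exists a. (P(d) & ~P(b) | ~M(a) | M(e))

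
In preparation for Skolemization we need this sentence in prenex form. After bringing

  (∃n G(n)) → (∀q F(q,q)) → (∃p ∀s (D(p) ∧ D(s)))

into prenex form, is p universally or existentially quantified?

existential

Eliminate → and ↔ using ¬ and ∨.
  ¬(∃n G(n)) ∨ ¬(∀q F(q,q)) ∨ (∃p ∀s (D(p) ∧ D(s)))
Drive negations inward (¬∀x A ≡ ∃x ¬A, ¬∃x A ≡ ∀x ¬A, De Morgan for ∧/∨):
  (∀n ¬G(n)) ∨ (∃q ¬F(q,q)) ∨ (∃p ∀s (D(p) ∧ D(s)))
All bound variables are already distinct, so no renaming is needed.
Finally move all quantifiers to the prefix:
  ∀n ∃q ∃p ∀s (¬G(n) ∨ ¬F(q,q) ∨ D(p) ∧ D(s))
The quantifier ∃p sits under an even number of negations (counting the antecedent side of each →), so it remains existential.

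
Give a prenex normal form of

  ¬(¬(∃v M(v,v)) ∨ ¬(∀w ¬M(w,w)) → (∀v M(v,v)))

Eliminate → and ↔ using ¬ and ∨.
  ¬(¬(¬(∃v M(v,v)) ∨ ¬(∀w ¬M(w,w))) ∨ (∀v M(v,v)))
Move each ¬ inward, flipping quantifiers it crosses:
  ((∀v ¬M(v,v)) ∨ (∃w M(w,w))) ∧ (∃v ¬M(v,v))
Standardize variables apart so no two quantifiers bind the same name: v↦u1.
  ((∀v ¬M(v,v)) ∨ (∃w M(w,w))) ∧ (∃u1 ¬M(u1,u1))
Extract every quantifier outward, since the variables are now distinct and don't occur free across branches:
  ∀v ∃w ∃u1 ((¬M(v,v) ∨ M(w,w)) ∧ ¬M(u1,u1))

∀v ∃w ∃u1 ((¬M(v,v) ∨ M(w,w)) ∧ ¬M(u1,u1))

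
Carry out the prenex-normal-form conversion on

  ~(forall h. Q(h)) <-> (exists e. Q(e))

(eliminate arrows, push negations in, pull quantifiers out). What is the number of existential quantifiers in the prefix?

First replace A → B with ¬A ∨ B; A ↔ B as (¬A ∨ B) ∧ (¬B ∨ A).
  (~~(forall h. Q(h)) | (exists e. Q(e))) & (~(exists e. Q(e)) | ~(forall h. Q(h)))
Drive negations inward (¬∀x A ≡ ∃x ¬A, ¬∃x A ≡ ∀x ¬A, De Morgan for ∧/∨):
  ((forall h. Q(h)) | (exists e. Q(e))) & ((forall e. ~Q(e)) | (exists h. ~Q(h)))
Give each quantifier a distinct variable: e↦y1, h↦v1.
  ((forall h. Q(h)) | (exists e. Q(e))) & ((forall y1. ~Q(y1)) | (exists v1. ~Q(v1)))
Finally move all quantifiers to the prefix:
  forall h. exists e. forall y1. exists v1. ((Q(h) | Q(e)) & (~Q(y1) | ~Q(v1)))
The prefix is forall h exists e forall y1 exists v1: 2 universal, 2 existential.

2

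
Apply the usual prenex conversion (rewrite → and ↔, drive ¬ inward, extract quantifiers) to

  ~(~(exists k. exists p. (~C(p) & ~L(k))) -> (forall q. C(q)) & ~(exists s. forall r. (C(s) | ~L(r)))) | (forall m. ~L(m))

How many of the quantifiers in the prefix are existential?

2

First replace A → B with ¬A ∨ B.
  ~(~~(exists k. exists p. (~C(p) & ~L(k))) | (forall q. C(q)) & ~(exists s. forall r. (C(s) | ~L(r)))) | (forall m. ~L(m))
Drive negations inward (¬∀x A ≡ ∃x ¬A, ¬∃x A ≡ ∀x ¬A, De Morgan for ∧/∨):
  (forall k. forall p. (C(p) | L(k))) & ((exists q. ~C(q)) | (exists s. forall r. (C(s) | ~L(r)))) | (forall m. ~L(m))
All bound variables are already distinct, so no renaming is needed.
Finally move all quantifiers to the prefix:
  forall k. forall p. exists q. exists s. forall r. forall m. ((C(p) | L(k)) & (~C(q) | C(s) | ~L(r)) | ~L(m))
The prefix is forall k forall p exists q exists s forall r forall m: 4 universal, 2 existential.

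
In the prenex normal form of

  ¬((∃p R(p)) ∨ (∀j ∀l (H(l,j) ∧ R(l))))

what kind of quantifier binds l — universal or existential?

existential

Move each ¬ inward, flipping quantifiers it crosses:
  (∀p ¬R(p)) ∧ (∃j ∃l (¬H(l,j) ∨ ¬R(l)))
Pull the quantifiers to the front (each side's bound variable is not free in the other side):
  ∀p ∃j ∃l (¬R(p) ∧ (¬H(l,j) ∨ ¬R(l)))
The quantifier ∀l sits under an odd number of negations, so it flips to ∃l.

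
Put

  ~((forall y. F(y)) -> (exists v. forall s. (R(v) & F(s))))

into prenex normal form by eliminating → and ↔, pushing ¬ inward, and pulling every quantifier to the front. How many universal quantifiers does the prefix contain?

Eliminate → and ↔ using ¬ and ∨.
  ~(~(forall y. F(y)) | (exists v. forall s. (R(v) & F(s))))
Push ¬ through the quantifiers and connectives to reach negation normal form:
  (forall y. F(y)) & (forall v. exists s. (~R(v) | ~F(s)))
All bound variables are already distinct, so no renaming is needed.
Extract every quantifier outward, since the variables are now distinct and don't occur free across branches:
  forall y. forall v. exists s. (F(y) & (~R(v) | ~F(s)))
The prefix is forall y forall v exists s: 2 universal, 1 existential.

2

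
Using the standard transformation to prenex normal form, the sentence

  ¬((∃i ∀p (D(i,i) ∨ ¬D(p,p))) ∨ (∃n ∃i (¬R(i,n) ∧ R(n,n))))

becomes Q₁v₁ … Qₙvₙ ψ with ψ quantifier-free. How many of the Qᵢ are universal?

3

Move each ¬ inward, flipping quantifiers it crosses:
  (∀i ∃p (¬D(i,i) ∧ D(p,p))) ∧ (∀n ∀i (R(i,n) ∨ ¬R(n,n)))
Rename bound variables to avoid capture: i↦w1.
  (∀i ∃p (¬D(i,i) ∧ D(p,p))) ∧ (∀n ∀w1 (R(w1,n) ∨ ¬R(n,n)))
Pull the quantifiers to the front (each side's bound variable is not free in the other side):
  ∀i ∃p ∀n ∀w1 (¬D(i,i) ∧ D(p,p) ∧ (R(w1,n) ∨ ¬R(n,n)))
The prefix is ∀i ∃p ∀n ∀w1: 3 universal, 1 existential.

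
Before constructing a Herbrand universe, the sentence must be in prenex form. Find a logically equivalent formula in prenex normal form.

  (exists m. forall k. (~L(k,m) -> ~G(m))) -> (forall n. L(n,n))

Rewrite implications/biconditionals: A → B as ¬A ∨ B.
  ~(exists m. forall k. (~~L(k,m) | ~G(m))) | (forall n. L(n,n))
Move each ¬ inward, flipping quantifiers it crosses:
  (forall m. exists k. (~L(k,m) & G(m))) | (forall n. L(n,n))
All bound variables are already distinct, so no renaming is needed.
Extract every quantifier outward, since the variables are now distinct and don't occur free across branches:
  forall m. exists k. forall n. (~L(k,m) & G(m) | L(n,n))

forall m. exists k. forall n. (~L(k,m) & G(m) | L(n,n))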